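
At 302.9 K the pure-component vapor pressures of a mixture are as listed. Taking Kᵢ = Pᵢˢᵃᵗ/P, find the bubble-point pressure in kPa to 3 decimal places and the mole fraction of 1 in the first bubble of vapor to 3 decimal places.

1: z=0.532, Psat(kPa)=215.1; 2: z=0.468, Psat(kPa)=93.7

At the bubble point ψ → 0, so ΣzᵢKᵢ = 1 with Kᵢ = Pᵢˢᵃᵗ/P ⇒ P = ΣzᵢPᵢˢᵃᵗ.
P = 0.532·215.1 + 0.468·93.7 = 158.285 kPa
yᵢ = zᵢPᵢˢᵃᵗ/P ⇒ y_1 = 0.532·215.1/158.285 = 0.723

Pbub = 158.285 kPa, y_1 = 0.723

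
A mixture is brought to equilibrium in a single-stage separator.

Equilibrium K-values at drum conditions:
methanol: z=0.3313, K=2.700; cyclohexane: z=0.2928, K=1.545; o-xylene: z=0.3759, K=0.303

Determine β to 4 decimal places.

β = 0.5359

Rachford–Rice: g(β) = Σ zᵢ(Kᵢ−1)/(1+β(Kᵢ−1)) = 0.
Feasibility: ΣzᵢKᵢ = 1.4608, Σzᵢ/Kᵢ = 1.5528 — both > 1, two phases present.
Iterate (Newton) starting at β = 0.5:
  β = 0.5000: g = 0.02769, g' = -0.7637 → β = 0.5363
  β = 0.5363: g = -0.00027, g' = -0.7797 → β = 0.5359
Converged at β = 0.5359.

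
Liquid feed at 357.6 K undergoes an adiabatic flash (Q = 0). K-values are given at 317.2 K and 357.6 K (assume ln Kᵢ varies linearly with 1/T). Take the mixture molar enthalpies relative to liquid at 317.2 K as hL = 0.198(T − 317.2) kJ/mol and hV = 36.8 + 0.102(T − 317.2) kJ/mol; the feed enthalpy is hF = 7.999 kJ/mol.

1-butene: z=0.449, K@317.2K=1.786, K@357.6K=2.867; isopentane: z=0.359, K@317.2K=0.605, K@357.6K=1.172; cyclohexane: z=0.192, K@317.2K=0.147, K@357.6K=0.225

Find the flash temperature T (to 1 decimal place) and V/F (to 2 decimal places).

T = 320.7 K, V/F = 0.20

Adiabatic flash: solve Rachford–Rice at each trial T, then check hF = ψ·hV(T) + (1−ψ)·hL(T).
  T = 317.2 K: K = (1.786, 0.605, 0.147), RR gives ψ = 0.101, H_out = 3.720 kJ/mol
  T = 357.6 K: K = (2.867, 1.172, 0.225), RR gives ψ = 0.799, H_out = 34.301 kJ/mol
  T = 337.4 K: K = (2.295, 0.859, 0.184), RR gives ψ = 0.551, H_out = 23.202 kJ/mol
  T = 327.3 K: K = (2.032, 0.725, 0.165), RR gives ψ = 0.358, H_out = 14.842 kJ/mol
  T = 322.2 K: K = (1.906, 0.663, 0.156), RR gives ψ = 0.238, H_out = 9.639 kJ/mol
  T = 319.7 K: K = (1.845, 0.633, 0.151), RR gives ψ = 0.172, H_out = 6.795 kJ/mol
  T = 320.9 K: K = (1.874, 0.647, 0.154), RR gives ψ = 0.205, H_out = 8.187 kJ/mol
Linear interpolation between T = 319.7 (H_out = 6.795) and T = 320.9 (H_out = 8.187) on hF = 7.999 gives T ≈ 320.7 K, at which ψ = 0.20.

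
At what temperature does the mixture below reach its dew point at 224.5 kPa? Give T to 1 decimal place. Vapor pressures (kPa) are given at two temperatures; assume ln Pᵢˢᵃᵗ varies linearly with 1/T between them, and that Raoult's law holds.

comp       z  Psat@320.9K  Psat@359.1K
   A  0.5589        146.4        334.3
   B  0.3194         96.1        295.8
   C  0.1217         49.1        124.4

Dew-point temperature: Σzᵢ·P/Pᵢˢᵃᵗ(T) = 1. Interpolate ln Pᵢˢᵃᵗ = aᵢ + bᵢ/T.
  T = 320.9 K: ΣzᵢP/Pᵢˢᵃᵗ = 2.1597
  T = 359.1 K: ΣzᵢP/Pᵢˢᵃᵗ = 0.8374
  T = 340.0 K: ΣzᵢP/Pᵢˢᵃᵗ = 1.3068
  T = 349.6 K: ΣzᵢP/Pᵢˢᵃᵗ = 1.0381
  T = 354.4 K: ΣzᵢP/Pᵢˢᵃᵗ = 0.9298
  T = 352.0 K: ΣzᵢP/Pᵢˢᵃᵗ = 0.9821
Interpolating between 349.6 K and 352.0 K gives T ≈ 351.2 K.

T = 351.2 K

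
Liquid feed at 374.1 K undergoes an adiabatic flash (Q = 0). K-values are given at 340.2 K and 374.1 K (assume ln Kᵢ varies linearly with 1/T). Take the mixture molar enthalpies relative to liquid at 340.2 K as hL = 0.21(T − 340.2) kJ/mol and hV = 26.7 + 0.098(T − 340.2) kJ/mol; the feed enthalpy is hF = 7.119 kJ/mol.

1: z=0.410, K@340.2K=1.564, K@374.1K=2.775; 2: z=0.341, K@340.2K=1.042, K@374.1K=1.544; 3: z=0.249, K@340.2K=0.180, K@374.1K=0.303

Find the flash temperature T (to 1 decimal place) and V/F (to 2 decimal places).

T = 342.9 K, V/F = 0.25

Adiabatic flash: solve Rachford–Rice at each trial T, then check hF = ψ·hV(T) + (1−ψ)·hL(T).
  T = 340.2 K: K = (1.564, 1.042, 0.180), RR gives ψ = 0.134, H_out = 3.565 kJ/mol
  T = 374.1 K: K = (2.775, 1.544, 0.303), RR gives ψ = 0.841, H_out = 26.377 kJ/mol
  T = 357.1 K: K = (2.110, 1.280, 0.236), RR gives ψ = 0.605, H_out = 18.568 kJ/mol
  T = 348.6 K: K = (1.822, 1.157, 0.207), RR gives ψ = 0.429, H_out = 12.803 kJ/mol
  T = 344.4 K: K = (1.689, 1.099, 0.193), RR gives ψ = 0.304, H_out = 8.863 kJ/mol
  T = 342.3 K: K = (1.626, 1.070, 0.186), RR gives ψ = 0.226, H_out = 6.433 kJ/mol
Linear interpolation between T = 342.3 (H_out = 6.433) and T = 344.4 (H_out = 8.863) on hF = 7.119 gives T ≈ 342.9 K, at which ψ = 0.25.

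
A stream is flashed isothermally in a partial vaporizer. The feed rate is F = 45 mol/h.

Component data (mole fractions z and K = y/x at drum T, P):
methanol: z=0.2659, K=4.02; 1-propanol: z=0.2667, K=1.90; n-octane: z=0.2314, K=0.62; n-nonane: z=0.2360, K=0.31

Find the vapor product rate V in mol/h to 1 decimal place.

Material balance + equilibrium reduce to Σ zᵢ(Kᵢ−1)/(1+V/F(Kᵢ−1)) = 0.
Check two-phase: ΣzᵢKᵢ = 1.7923 > 1 and Σzᵢ/Kᵢ = 1.3410 > 1, so g(0) = 0.7923 > 0 and g(1) = -0.3410 < 0.
Newton–Raphson from V/F = 0.35:
  V/F = 0.3500: g = 0.25681, g' = -0.9378 → V/F = 0.6238
  V/F = 0.6238: g = 0.03100, g' = -0.7840 → V/F = 0.6634
  V/F = 0.6634: g = -0.00020, g' = -0.7954 → V/F = 0.6631
Converged at V/F = 0.6631.
Then V = V/F·F = 0.6631·45 = 29.8 mol/h and L = F − V = 15.2 mol/h.

V = 29.8 mol/h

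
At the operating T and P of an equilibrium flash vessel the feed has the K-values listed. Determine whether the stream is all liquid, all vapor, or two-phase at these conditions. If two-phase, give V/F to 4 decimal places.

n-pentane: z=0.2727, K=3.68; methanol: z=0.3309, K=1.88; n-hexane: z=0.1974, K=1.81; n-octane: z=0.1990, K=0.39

all vapor

ΣzᵢKᵢ = 2.0605; Σzᵢ/Kᵢ = 0.8694.
Since Σzᵢ/Kᵢ < 1 the mixture is above its dew point — single vapor phase.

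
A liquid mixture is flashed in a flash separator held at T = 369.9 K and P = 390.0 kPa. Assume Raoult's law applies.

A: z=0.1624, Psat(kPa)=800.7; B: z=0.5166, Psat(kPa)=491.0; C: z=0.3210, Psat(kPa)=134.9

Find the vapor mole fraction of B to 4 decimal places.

Raoult's law: Kᵢ = Pᵢˢᵃᵗ/P = Pᵢˢᵃᵗ/390.0.
  K_A = 800.7/390.0 = 2.053077, K_B = 491.0/390.0 = 1.258974, K_C = 134.9/390.0 = 0.345897
Rachford–Rice: g(V/F) = Σ zᵢ(Kᵢ−1)/(1+V/F(Kᵢ−1)) = 0.
Feasibility: ΣzᵢKᵢ = 1.0948, Σzᵢ/Kᵢ = 1.4175 — both > 1, two phases present.
Newton iteration, V/F⁰ = 0.5:
  V/F = 0.5000: g = -0.08153, g' = -0.4077 → V/F = 0.3000
  V/F = 0.3000: g = -0.00714, g' = -0.3464 → V/F = 0.2794
  V/F = 0.2794: g = -0.00003, g' = -0.3433 → V/F = 0.2793
Converged at V/F = 0.2793.
Compositions from xᵢ = zᵢ/(1+V/F(Kᵢ−1)), yᵢ = Kᵢxᵢ:
  A: x = 0.1255, y = 0.2576
  B: x = 0.4817, y = 0.6065
  C: x = 0.3928, y = 0.1359

y_B = 0.6065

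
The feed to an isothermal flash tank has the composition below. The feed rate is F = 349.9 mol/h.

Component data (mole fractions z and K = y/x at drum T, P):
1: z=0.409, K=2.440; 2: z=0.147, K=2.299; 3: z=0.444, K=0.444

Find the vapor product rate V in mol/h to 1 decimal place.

Material balance + equilibrium reduce to Σ zᵢ(Kᵢ−1)/(1+β(Kᵢ−1)) = 0.
Check two-phase: ΣzᵢKᵢ = 1.533 > 1 and Σzᵢ/Kᵢ = 1.232 > 1, so g(0) = 0.533 > 0 and g(1) = -0.232 < 0.
Newton iteration, β⁰ = 0.66:
  β = 0.660: g = 0.0148, g' = -0.637 → β = 0.683
Converged at β = 0.683.
Then V = β·F = 0.6832·349.9 = 239.0 mol/h and L = F − V = 110.9 mol/h.

V = 239.0 mol/h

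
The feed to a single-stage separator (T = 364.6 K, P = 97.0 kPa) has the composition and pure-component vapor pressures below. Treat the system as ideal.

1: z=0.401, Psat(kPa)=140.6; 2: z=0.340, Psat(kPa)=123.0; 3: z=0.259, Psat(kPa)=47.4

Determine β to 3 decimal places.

β = 0.733

Raoult's law: Kᵢ = Pᵢˢᵃᵗ/P = Pᵢˢᵃᵗ/97.0.
  K_1 = 140.6/97.0 = 1.44948, K_2 = 123.0/97.0 = 1.26804, K_3 = 47.4/97.0 = 0.48866
Newton iteration, β⁰ = 0.5:
  β = 0.500: g = 0.0496, g' = -0.195 → β = 0.754
  β = 0.754: g = -0.0051, g' = -0.241 → β = 0.733
Converged at β = 0.733.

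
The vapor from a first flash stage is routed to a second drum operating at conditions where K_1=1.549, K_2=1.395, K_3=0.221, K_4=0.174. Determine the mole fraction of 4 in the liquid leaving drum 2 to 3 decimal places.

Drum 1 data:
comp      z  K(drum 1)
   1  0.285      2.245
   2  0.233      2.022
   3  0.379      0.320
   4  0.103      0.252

x_4 (drum 2) = 0.072

Drum 1:
Let ψ₁ = V/F and solve Σ zᵢ(Kᵢ−1)/(1+ψ₁(Kᵢ−1)) = 0.
g(0) = ΣzᵢKᵢ − 1 = 0.258 and g(1) = 1 − Σzᵢ/Kᵢ = -0.835, so a root lies in (0, 1).
Newton iteration, ψ₁⁰ = 0.46:
  ψ₁ = 0.460: g = -0.1049, g' = -0.796 → ψ₁ = 0.328
  ψ₁ = 0.328: g = -0.0037, g' = -0.751 → ψ₁ = 0.323
Converged at ψ₁ = 0.323.
Drum-1 compositions:
  1: x = 0.203, y = 0.456
  2: x = 0.175, y = 0.354
  3: x = 0.486, y = 0.155
  4: x = 0.136, y = 0.034
Drum-2 feed = drum-1 vapor: z₂ = (0.4562, 0.3541, 0.1555, 0.0342).
Drum 2:
Material balance + equilibrium reduce to Σ zᵢ(Kᵢ−1)/(1+ψ₂(Kᵢ−1)) = 0.
Check two-phase: ΣzᵢKᵢ = 1.241 > 1 and Σzᵢ/Kᵢ = 1.449 > 1, so g(0) = 0.241 > 0 and g(1) = -0.449 < 0.
Newton iteration, ψ₂⁰ = 0.31:
  ψ₂ = 0.310: g = 0.1410, g' = -0.350 → ψ₂ = 0.712
  ψ₂ = 0.712: g = -0.0515, g' = -0.719 → ψ₂ = 0.641
  ψ₂ = 0.641: g = -0.0048, g' = -0.592 → ψ₂ = 0.632
Converged at ψ₂ = 0.632.
  1: x = 0.339, y = 0.525
  2: x = 0.283, y = 0.395
  3: x = 0.306, y = 0.068
  4: x = 0.072, y = 0.012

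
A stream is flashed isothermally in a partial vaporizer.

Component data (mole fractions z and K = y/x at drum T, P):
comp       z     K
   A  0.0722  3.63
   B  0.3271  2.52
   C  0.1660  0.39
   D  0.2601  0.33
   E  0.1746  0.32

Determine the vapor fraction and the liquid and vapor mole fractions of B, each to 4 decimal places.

Let ψ = V/F and solve Σ zᵢ(Kᵢ−1)/(1+ψ(Kᵢ−1)) = 0.
g(0) = ΣzᵢKᵢ − 1 = 0.2928 and g(1) = 1 − Σzᵢ/Kᵢ = -0.9091, so a root lies in (0, 1).
Newton–Raphson from ψ = 0.5:
  ψ = 0.5000: g = -0.22312, g' = -0.9144 → ψ = 0.2560
  ψ = 0.2560: g = -0.00269, g' = -0.9452 → ψ = 0.2531
Converged at ψ = 0.2532.
Compositions from xᵢ = zᵢ/(1+ψ(Kᵢ−1)), yᵢ = Kᵢxᵢ:
  A: x = 0.0433, y = 0.1573
  B: x = 0.2362, y = 0.5952
  C: x = 0.1963, y = 0.0766
  D: x = 0.3132, y = 0.1034
  E: x = 0.2109, y = 0.0675

ψ = 0.2532, x_B = 0.2362, y_B = 0.5952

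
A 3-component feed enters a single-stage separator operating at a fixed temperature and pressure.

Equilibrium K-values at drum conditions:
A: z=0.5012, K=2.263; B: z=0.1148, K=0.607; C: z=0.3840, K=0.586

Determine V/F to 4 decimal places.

V/F = 0.8297

Newton iteration, V/F⁰ = 0.52:
  V/F = 0.5200: g = 0.12279, g' = -0.4262 → V/F = 0.8081
  V/F = 0.8081: g = 0.00825, g' = -0.3825 → V/F = 0.8297
Converged at V/F = 0.8297.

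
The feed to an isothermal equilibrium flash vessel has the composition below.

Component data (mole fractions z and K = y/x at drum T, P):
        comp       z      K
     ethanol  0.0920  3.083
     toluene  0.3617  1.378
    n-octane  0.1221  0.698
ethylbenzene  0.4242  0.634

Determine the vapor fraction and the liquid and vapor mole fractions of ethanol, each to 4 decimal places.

Material balance + equilibrium reduce to Σ zᵢ(Kᵢ−1)/(1+ψ(Kᵢ−1)) = 0.
Feasibility: ΣzᵢKᵢ = 1.1362, Σzᵢ/Kᵢ = 1.1363 — both > 1, two phases present.
Iterate (Newton) starting at ψ = 0.31:
  ψ = 0.3100: g = 0.02302, g' = -0.2746 → ψ = 0.3938
  ψ = 0.3938: g = 0.00103, g' = -0.2515 → ψ = 0.3979
Converged at ψ = 0.3979.
Compositions from xᵢ = zᵢ/(1+ψ(Kᵢ−1)), yᵢ = Kᵢxᵢ:
  ethanol: x = 0.0503, y = 0.1551
  toluene: x = 0.3144, y = 0.4333
  n-octane: x = 0.1388, y = 0.0969
  ethylbenzene: x = 0.4965, y = 0.3148

ψ = 0.3979, x_ethanol = 0.0503, y_ethanol = 0.1551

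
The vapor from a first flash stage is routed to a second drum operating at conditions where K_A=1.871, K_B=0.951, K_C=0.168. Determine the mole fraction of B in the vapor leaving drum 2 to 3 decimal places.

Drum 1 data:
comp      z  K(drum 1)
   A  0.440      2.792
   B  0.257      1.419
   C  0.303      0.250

y_B (drum 2) = 0.282

Drum 1:
Material balance + equilibrium reduce to Σ zᵢ(Kᵢ−1)/(1+ψ₁(Kᵢ−1)) = 0.
g(0) = ΣzᵢKᵢ − 1 = 0.669 and g(1) = 1 − Σzᵢ/Kᵢ = -0.551, so a root lies in (0, 1).
Newton–Raphson from ψ₁ = 0.5:
  ψ₁ = 0.500: g = 0.1413, g' = -0.860 → ψ₁ = 0.664
  ψ₁ = 0.664: g = -0.0086, g' = -0.999 → ψ₁ = 0.656
Converged at ψ₁ = 0.656.
Drum-1 compositions:
  A: x = 0.202, y = 0.565
  B: x = 0.202, y = 0.286
  C: x = 0.596, y = 0.149
Drum-2 feed = drum-1 vapor: z₂ = (0.5649, 0.2861, 0.1490).
Drum 2:
Newton–Raphson from ψ₂ = 0.66:
  ψ₂ = 0.660: g = 0.0230, g' = -0.681 → ψ₂ = 0.694
  ψ₂ = 0.694: g = -0.0010, g' = -0.744 → ψ₂ = 0.692
Converged at ψ₂ = 0.692.
  A: x = 0.352, y = 0.659
  B: x = 0.296, y = 0.282
  C: x = 0.351, y = 0.059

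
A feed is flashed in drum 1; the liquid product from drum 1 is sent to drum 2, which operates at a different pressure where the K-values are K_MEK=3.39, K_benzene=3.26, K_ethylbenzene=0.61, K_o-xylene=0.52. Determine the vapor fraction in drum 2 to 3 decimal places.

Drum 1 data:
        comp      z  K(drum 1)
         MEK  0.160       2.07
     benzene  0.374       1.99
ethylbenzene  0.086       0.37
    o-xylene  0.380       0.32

Drum 1:
Material balance + equilibrium reduce to Σ zᵢ(Kᵢ−1)/(1+ψ₁(Kᵢ−1)) = 0.
Feasibility: ΣzᵢKᵢ = 1.229, Σzᵢ/Kᵢ = 1.685 — both > 1, two phases present.
Newton iteration, ψ₁⁰ = 0.5:
  ψ₁ = 0.500: g = -0.1114, g' = -0.718 → ψ₁ = 0.345
  ψ₁ = 0.345: g = -0.0057, g' = -0.657 → ψ₁ = 0.336
Converged at ψ₁ = 0.336.
Drum-1 compositions:
  MEK: x = 0.118, y = 0.244
  benzene: x = 0.281, y = 0.558
  ethylbenzene: x = 0.109, y = 0.040
  o-xylene: x = 0.493, y = 0.158
Drum-2 feed = drum-1 liquid: z₂ = (0.1177, 0.2806, 0.1091, 0.4926).
Drum 2:
Newton–Raphson from ψ₂ = 0.55:
  ψ₂ = 0.550: g = 0.0288, g' = -0.647 → ψ₂ = 0.595
Converged at ψ₂ = 0.595.
  MEK: x = 0.049, y = 0.165
  benzene: x = 0.120, y = 0.390
  ethylbenzene: x = 0.142, y = 0.087
  o-xylene: x = 0.690, y = 0.359

V/F (drum 2) = 0.595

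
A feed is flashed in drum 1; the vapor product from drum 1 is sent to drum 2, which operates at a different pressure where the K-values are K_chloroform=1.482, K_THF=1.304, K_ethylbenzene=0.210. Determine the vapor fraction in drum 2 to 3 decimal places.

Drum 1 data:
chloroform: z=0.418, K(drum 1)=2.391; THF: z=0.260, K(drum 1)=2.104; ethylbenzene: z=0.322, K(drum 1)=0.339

Drum 1:
Let ψ₁ = V/F and solve Σ zᵢ(Kᵢ−1)/(1+ψ₁(Kᵢ−1)) = 0.
Feasibility: ΣzᵢKᵢ = 1.656, Σzᵢ/Kᵢ = 1.248 — both > 1, two phases present.
Newton–Raphson from ψ₁ = 0.5:
  ψ₁ = 0.500: g = 0.2100, g' = -0.727 → ψ₁ = 0.789
  ψ₁ = 0.789: g = -0.0141, g' = -0.889 → ψ₁ = 0.773
Converged at ψ₁ = 0.773.
Drum-1 compositions:
  chloroform: x = 0.201, y = 0.482
  THF: x = 0.140, y = 0.295
  ethylbenzene: x = 0.658, y = 0.223
Drum-2 feed = drum-1 vapor: z₂ = (0.4817, 0.2952, 0.2231).
Drum 2:
Material balance + equilibrium reduce to Σ zᵢ(Kᵢ−1)/(1+ψ₂(Kᵢ−1)) = 0.
g(0) = ΣzᵢKᵢ − 1 = 0.146 and g(1) = 1 − Σzᵢ/Kᵢ = -0.614, so a root lies in (0, 1).
Newton–Raphson from ψ₂ = 0.5:
  ψ₂ = 0.500: g = -0.0264, g' = -0.474 → ψ₂ = 0.444
  ψ₂ = 0.444: g = -0.0013, g' = -0.428 → ψ₂ = 0.441
Converged at ψ₂ = 0.441.
  chloroform: x = 0.397, y = 0.589
  THF: x = 0.260, y = 0.339
  ethylbenzene: x = 0.343, y = 0.072

V/F (drum 2) = 0.441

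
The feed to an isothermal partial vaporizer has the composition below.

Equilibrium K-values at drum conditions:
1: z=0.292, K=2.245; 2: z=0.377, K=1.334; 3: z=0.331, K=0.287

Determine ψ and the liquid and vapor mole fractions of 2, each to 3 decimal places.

Material balance + equilibrium reduce to Σ zᵢ(Kᵢ−1)/(1+ψ(Kᵢ−1)) = 0.
Feasibility: ΣzᵢKᵢ = 1.253, Σzᵢ/Kᵢ = 1.566 — both > 1, two phases present.
Iterate (Newton) starting at ψ = 0.49:
  ψ = 0.490: g = -0.0287, g' = -0.603 → ψ = 0.442
  ψ = 0.442: g = -0.0006, g' = -0.579 → ψ = 0.441
Converged at ψ = 0.441.
Compositions from xᵢ = zᵢ/(1+ψ(Kᵢ−1)), yᵢ = Kᵢxᵢ:
  1: x = 0.188, y = 0.423
  2: x = 0.329, y = 0.438
  3: x = 0.483, y = 0.139

ψ = 0.441, x_2 = 0.329, y_2 = 0.438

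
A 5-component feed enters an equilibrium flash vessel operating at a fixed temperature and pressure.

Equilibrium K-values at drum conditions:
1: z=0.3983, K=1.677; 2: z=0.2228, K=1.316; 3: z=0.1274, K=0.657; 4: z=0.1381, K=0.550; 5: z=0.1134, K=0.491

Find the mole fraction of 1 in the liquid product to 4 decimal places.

Rachford–Rice: g(ψ) = Σ zᵢ(Kᵢ−1)/(1+ψ(Kᵢ−1)) = 0.
Feasibility: ΣzᵢKᵢ = 1.1765, Σzᵢ/Kᵢ = 1.0828 — both > 1, two phases present.
Iterate (Newton) starting at ψ = 0.53:
  ψ = 0.5300: g = 0.04469, g' = -0.2409 → ψ = 0.7155
  ψ = 0.7155: g = -0.00127, g' = -0.2575 → ψ = 0.7106
Converged at ψ = 0.7106.
Compositions from xᵢ = zᵢ/(1+ψ(Kᵢ−1)), yᵢ = Kᵢxᵢ:
  1: x = 0.2689, y = 0.4510
  2: x = 0.1819, y = 0.2394
  3: x = 0.1685, y = 0.1107
  4: x = 0.2030, y = 0.1117
  5: x = 0.1777, y = 0.0872

x_1 = 0.2689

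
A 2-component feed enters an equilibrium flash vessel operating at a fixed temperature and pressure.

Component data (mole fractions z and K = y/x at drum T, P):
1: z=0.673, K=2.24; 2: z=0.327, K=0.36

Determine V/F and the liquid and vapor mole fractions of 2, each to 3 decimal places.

V/F = 0.788, x_2 = 0.660, y_2 = 0.237

Rachford–Rice: g(V/F) = Σ zᵢ(Kᵢ−1)/(1+V/F(Kᵢ−1)) = 0.
g(0) = ΣzᵢKᵢ − 1 = 0.625 and g(1) = 1 − Σzᵢ/Kᵢ = -0.209, so a root lies in (0, 1).
Newton–Raphson from V/F = 0.5:
  V/F = 0.500: g = 0.2074, g' = -0.684 → V/F = 0.803
  V/F = 0.803: g = -0.0125, g' = -0.827 → V/F = 0.788
Converged at V/F = 0.788.
Compositions from xᵢ = zᵢ/(1+V/F(Kᵢ−1)), yᵢ = Kᵢxᵢ:
  1: x = 0.340, y = 0.763
  2: x = 0.660, y = 0.237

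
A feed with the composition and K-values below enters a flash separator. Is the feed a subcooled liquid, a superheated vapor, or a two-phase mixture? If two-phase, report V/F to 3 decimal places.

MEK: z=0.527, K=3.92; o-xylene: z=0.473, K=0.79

superheated vapor

ΣzᵢKᵢ = 2.440; Σzᵢ/Kᵢ = 0.733.
Since Σzᵢ/Kᵢ < 1 the mixture is above its dew point — single vapor phase.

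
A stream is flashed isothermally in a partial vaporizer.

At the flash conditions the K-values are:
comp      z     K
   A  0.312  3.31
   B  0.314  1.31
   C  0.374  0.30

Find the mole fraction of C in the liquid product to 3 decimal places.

Rachford–Rice: g(β) = Σ zᵢ(Kᵢ−1)/(1+β(Kᵢ−1)) = 0.
Feasibility: ΣzᵢKᵢ = 1.556, Σzᵢ/Kᵢ = 1.581 — both > 1, two phases present.
Iterate (Newton) starting at β = 0.32:
  β = 0.320: g = 0.1656, g' = -0.880 → β = 0.508
  β = 0.508: g = 0.0092, g' = -0.816 → β = 0.520
Converged at β = 0.520.
Compositions from xᵢ = zᵢ/(1+β(Kᵢ−1)), yᵢ = Kᵢxᵢ:
  A: x = 0.142, y = 0.469
  B: x = 0.270, y = 0.354
  C: x = 0.588, y = 0.176

x_C = 0.588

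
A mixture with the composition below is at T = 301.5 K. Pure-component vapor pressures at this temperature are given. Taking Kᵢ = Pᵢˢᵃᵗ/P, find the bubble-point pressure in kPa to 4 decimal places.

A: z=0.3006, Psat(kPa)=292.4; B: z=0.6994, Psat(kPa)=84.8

At the bubble point ψ → 0, so ΣzᵢKᵢ = 1 with Kᵢ = Pᵢˢᵃᵗ/P ⇒ P = ΣzᵢPᵢˢᵃᵗ.
P = 0.3006·292.4 + 0.6994·84.8 = 147.2046 kPa

Pbub = 147.2046 kPa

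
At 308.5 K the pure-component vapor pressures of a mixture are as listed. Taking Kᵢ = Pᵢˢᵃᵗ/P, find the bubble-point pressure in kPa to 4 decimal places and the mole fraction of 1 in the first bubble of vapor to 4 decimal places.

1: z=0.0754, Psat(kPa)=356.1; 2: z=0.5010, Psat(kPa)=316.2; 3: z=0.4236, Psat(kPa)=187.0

Pbub = 264.4793 kPa, y_1 = 0.1015

At the bubble point ψ → 0, so ΣzᵢKᵢ = 1 with Kᵢ = Pᵢˢᵃᵗ/P ⇒ P = ΣzᵢPᵢˢᵃᵗ.
P = 0.0754·356.1 + 0.5010·316.2 + 0.4236·187.0 = 264.4793 kPa
yᵢ = zᵢPᵢˢᵃᵗ/P ⇒ y_1 = 0.0754·356.1/264.4793 = 0.1015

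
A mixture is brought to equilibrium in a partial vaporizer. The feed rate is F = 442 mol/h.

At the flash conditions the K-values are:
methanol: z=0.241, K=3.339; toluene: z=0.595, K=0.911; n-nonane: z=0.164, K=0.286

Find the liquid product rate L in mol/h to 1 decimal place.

L = 200.7 mol/h

Rachford–Rice: g(ψ) = Σ zᵢ(Kᵢ−1)/(1+ψ(Kᵢ−1)) = 0.
Check two-phase: ΣzᵢKᵢ = 1.394 > 1 and Σzᵢ/Kᵢ = 1.299 > 1, so g(0) = 0.394 > 0 and g(1) = -0.299 < 0.
Newton iteration, ψ⁰ = 0.47:
  ψ = 0.470: g = 0.0370, g' = -0.494 → ψ = 0.545
  ψ = 0.545: g = 0.0005, g' = -0.484 → ψ = 0.546
Converged at ψ = 0.546.
Then V = ψ·F = 0.5460·442 = 241.3 mol/h and L = F − V = 200.7 mol/h.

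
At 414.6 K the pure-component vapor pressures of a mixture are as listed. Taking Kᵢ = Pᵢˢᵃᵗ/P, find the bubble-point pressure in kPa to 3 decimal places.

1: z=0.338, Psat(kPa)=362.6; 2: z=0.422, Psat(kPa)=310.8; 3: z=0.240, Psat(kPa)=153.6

At the bubble point ψ → 0, so ΣzᵢKᵢ = 1 with Kᵢ = Pᵢˢᵃᵗ/P ⇒ P = ΣzᵢPᵢˢᵃᵗ.
P = 0.338·362.6 + 0.422·310.8 + 0.240·153.6 = 290.580 kPa

Pbub = 290.580 kPa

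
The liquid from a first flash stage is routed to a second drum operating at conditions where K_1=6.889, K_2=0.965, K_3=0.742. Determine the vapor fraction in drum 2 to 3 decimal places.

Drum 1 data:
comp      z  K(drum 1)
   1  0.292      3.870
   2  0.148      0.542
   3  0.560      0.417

Drum 1:
Newton–Raphson from ψ₁ = 0.5:
  ψ₁ = 0.500: g = -0.2046, g' = -0.837 → ψ₁ = 0.256
  ψ₁ = 0.256: g = 0.0230, g' = -1.103 → ψ₁ = 0.276
  ψ₁ = 0.276: g = 0.0005, g' = -1.059 → ψ₁ = 0.277
Converged at ψ₁ = 0.277.
Drum-1 compositions:
  1: x = 0.163, y = 0.630
  2: x = 0.169, y = 0.092
  3: x = 0.668, y = 0.278
Drum-2 feed = drum-1 liquid: z₂ = (0.1627, 0.1695, 0.6678).
Drum 2:
Material balance + equilibrium reduce to Σ zᵢ(Kᵢ−1)/(1+ψ₂(Kᵢ−1)) = 0.
g(0) = ΣzᵢKᵢ − 1 = 0.780 and g(1) = 1 − Σzᵢ/Kᵢ = -0.099, so a root lies in (0, 1).
Newton–Raphson from ψ₂ = 0.5:
  ψ₂ = 0.500: g = 0.0391, g' = -0.421 → ψ₂ = 0.593
  ψ₂ = 0.593: g = 0.0039, g' = -0.342 → ψ₂ = 0.604
Converged at ψ₂ = 0.604.
  1: x = 0.036, y = 0.246
  2: x = 0.173, y = 0.167
  3: x = 0.791, y = 0.587

V/F (drum 2) = 0.604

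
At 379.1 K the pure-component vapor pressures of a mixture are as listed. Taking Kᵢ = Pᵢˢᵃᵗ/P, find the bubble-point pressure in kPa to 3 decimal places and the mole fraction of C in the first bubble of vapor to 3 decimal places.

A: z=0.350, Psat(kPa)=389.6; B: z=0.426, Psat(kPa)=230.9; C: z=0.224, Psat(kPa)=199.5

At the bubble point ψ → 0, so ΣzᵢKᵢ = 1 with Kᵢ = Pᵢˢᵃᵗ/P ⇒ P = ΣzᵢPᵢˢᵃᵗ.
P = 0.350·389.6 + 0.426·230.9 + 0.224·199.5 = 279.411 kPa
yᵢ = zᵢPᵢˢᵃᵗ/P ⇒ y_C = 0.224·199.5/279.411 = 0.160

Pbub = 279.411 kPa, y_C = 0.160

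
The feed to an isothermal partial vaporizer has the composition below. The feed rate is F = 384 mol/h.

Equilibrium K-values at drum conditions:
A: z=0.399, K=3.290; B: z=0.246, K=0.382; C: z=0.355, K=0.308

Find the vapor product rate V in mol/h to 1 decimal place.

V = 130.6 mol/h

Newton iteration, ψ⁰ = 0.5:
  ψ = 0.500: g = -0.1697, g' = -1.049 → ψ = 0.338
  ψ = 0.338: g = 0.0019, g' = -1.104 → ψ = 0.340
Converged at ψ = 0.340.
Then V = ψ·F = 0.3400·384 = 130.6 mol/h and L = F − V = 253.4 mol/h.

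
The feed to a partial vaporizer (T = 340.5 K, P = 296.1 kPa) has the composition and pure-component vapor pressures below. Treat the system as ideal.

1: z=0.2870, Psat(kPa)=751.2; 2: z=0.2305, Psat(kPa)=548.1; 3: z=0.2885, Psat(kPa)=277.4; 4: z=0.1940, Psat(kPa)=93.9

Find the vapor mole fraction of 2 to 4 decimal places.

y_2 = 0.2532

Raoult's law: Kᵢ = Pᵢˢᵃᵗ/P = Pᵢˢᵃᵗ/296.1.
  K_1 = 751.2/296.1 = 2.536981, K_2 = 548.1/296.1 = 1.851064, K_3 = 277.4/296.1 = 0.936846, K_4 = 93.9/296.1 = 0.317123
Let β = V/F and solve Σ zᵢ(Kᵢ−1)/(1+β(Kᵢ−1)) = 0.
Feasibility: ΣzᵢKᵢ = 1.4866, Σzᵢ/Kᵢ = 1.1573 — both > 1, two phases present.
Newton iteration, β⁰ = 0.5:
  β = 0.5000: g = 0.16706, g' = -0.5088 → β = 0.8284
  β = 0.8284: g = -0.01515, g' = -0.6695 → β = 0.8058
  β = 0.8058: g = -0.00031, g' = -0.6425 → β = 0.8053
Converged at β = 0.8053.
Compositions from xᵢ = zᵢ/(1+β(Kᵢ−1)), yᵢ = Kᵢxᵢ:
  1: x = 0.1283, y = 0.3254
  2: x = 0.1368, y = 0.2532
  3: x = 0.3040, y = 0.2848
  4: x = 0.4310, y = 0.1367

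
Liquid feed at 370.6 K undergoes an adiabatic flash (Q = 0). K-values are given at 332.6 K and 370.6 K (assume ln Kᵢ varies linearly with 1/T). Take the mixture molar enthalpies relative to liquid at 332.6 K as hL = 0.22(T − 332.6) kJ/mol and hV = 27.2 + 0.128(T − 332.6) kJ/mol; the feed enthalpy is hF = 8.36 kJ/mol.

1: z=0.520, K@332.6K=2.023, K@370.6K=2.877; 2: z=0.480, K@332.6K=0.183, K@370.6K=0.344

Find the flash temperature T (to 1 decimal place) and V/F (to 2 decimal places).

T = 340.2 K, V/F = 0.25

Adiabatic flash: solve Rachford–Rice at each trial T, then check hF = ψ·hV(T) + (1−ψ)·hL(T).
  T = 332.6 K: K = (2.023, 0.183), RR gives ψ = 0.167, H_out = 4.550 kJ/mol
  T = 370.6 K: K = (2.877, 0.344), RR gives ψ = 0.537, H_out = 21.088 kJ/mol
  T = 351.6 K: K = (2.436, 0.255), RR gives ψ = 0.364, H_out = 13.440 kJ/mol
  T = 342.1 K: K = (2.225, 0.217), RR gives ψ = 0.273, H_out = 9.264 kJ/mol
  T = 337.4 K: K = (2.124, 0.200), RR gives ψ = 0.223, H_out = 7.019 kJ/mol
  T = 339.8 K: K = (2.176, 0.208), RR gives ψ = 0.249, H_out = 8.184 kJ/mol
Linear interpolation between T = 339.8 (H_out = 8.184) and T = 342.1 (H_out = 9.264) on hF = 8.36 gives T ≈ 340.2 K, at which ψ = 0.25.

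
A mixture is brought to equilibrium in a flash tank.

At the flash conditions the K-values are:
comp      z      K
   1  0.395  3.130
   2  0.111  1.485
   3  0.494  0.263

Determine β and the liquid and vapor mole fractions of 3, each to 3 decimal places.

Let β = V/F and solve Σ zᵢ(Kᵢ−1)/(1+β(Kᵢ−1)) = 0.
Feasibility: ΣzᵢKᵢ = 1.531, Σzᵢ/Kᵢ = 2.079 — both > 1, two phases present.
Newton–Raphson from β = 0.57:
  β = 0.570: g = -0.2056, g' = -1.179 → β = 0.396
  β = 0.396: g = -0.0122, g' = -1.081 → β = 0.384
Converged at β = 0.384.
Compositions from xᵢ = zᵢ/(1+β(Kᵢ−1)), yᵢ = Kᵢxᵢ:
  1: x = 0.217, y = 0.680
  2: x = 0.094, y = 0.139
  3: x = 0.689, y = 0.181

β = 0.384, x_3 = 0.689, y_3 = 0.181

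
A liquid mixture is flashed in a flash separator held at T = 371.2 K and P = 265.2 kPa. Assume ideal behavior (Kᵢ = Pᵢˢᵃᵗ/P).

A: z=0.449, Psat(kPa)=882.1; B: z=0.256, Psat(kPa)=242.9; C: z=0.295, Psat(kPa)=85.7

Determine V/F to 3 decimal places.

Raoult's law: Kᵢ = Pᵢˢᵃᵗ/P = Pᵢˢᵃᵗ/265.2.
  K_A = 882.1/265.2 = 3.32617, K_B = 242.9/265.2 = 0.91591, K_C = 85.7/265.2 = 0.32315
Material balance + equilibrium reduce to Σ zᵢ(Kᵢ−1)/(1+V/F(Kᵢ−1)) = 0.
g(0) = ΣzᵢKᵢ − 1 = 0.823 and g(1) = 1 − Σzᵢ/Kᵢ = -0.327, so a root lies in (0, 1).
Iterate (Newton) starting at V/F = 0.5:
  V/F = 0.500: g = 0.1586, g' = -0.830 → V/F = 0.691
  V/F = 0.691: g = 0.0026, g' = -0.836 → V/F = 0.694
Converged at V/F = 0.694.

V/F = 0.694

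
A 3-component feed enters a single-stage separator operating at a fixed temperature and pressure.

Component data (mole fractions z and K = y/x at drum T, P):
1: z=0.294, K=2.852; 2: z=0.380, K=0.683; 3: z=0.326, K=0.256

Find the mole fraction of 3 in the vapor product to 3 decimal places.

y_3 = 0.096

Material balance + equilibrium reduce to Σ zᵢ(Kᵢ−1)/(1+ψ(Kᵢ−1)) = 0.
Feasibility: ΣzᵢKᵢ = 1.181, Σzᵢ/Kᵢ = 1.933 — both > 1, two phases present.
Iterate (Newton) starting at ψ = 0.5:
  ψ = 0.500: g = -0.2467, g' = -0.783 → ψ = 0.185
  ψ = 0.185: g = -0.0038, g' = -0.845 → ψ = 0.181
Converged at ψ = 0.181.
Compositions from xᵢ = zᵢ/(1+ψ(Kᵢ−1)), yᵢ = Kᵢxᵢ:
  1: x = 0.220, y = 0.628
  2: x = 0.403, y = 0.275
  3: x = 0.377, y = 0.096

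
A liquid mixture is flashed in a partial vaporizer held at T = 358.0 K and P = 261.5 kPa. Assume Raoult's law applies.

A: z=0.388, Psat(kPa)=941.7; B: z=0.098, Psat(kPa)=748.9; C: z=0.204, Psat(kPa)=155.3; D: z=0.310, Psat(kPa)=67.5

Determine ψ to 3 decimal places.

ψ = 0.560

Raoult's law: Kᵢ = Pᵢˢᵃᵗ/P = Pᵢˢᵃᵗ/261.5.
  K_A = 941.7/261.5 = 3.60115, K_B = 748.9/261.5 = 2.86386, K_C = 155.3/261.5 = 0.59388, K_D = 67.5/261.5 = 0.25813
Newton iteration, ψ⁰ = 0.5:
  ψ = 0.500: g = 0.0637, g' = -1.071 → ψ = 0.559
  ψ = 0.559: g = 0.0001, g' = -1.072 → ψ = 0.560
Converged at ψ = 0.560.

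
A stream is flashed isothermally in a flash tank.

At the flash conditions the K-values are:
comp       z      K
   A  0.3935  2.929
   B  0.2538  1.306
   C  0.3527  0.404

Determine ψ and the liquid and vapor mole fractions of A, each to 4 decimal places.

Let ψ = V/F and solve Σ zᵢ(Kᵢ−1)/(1+ψ(Kᵢ−1)) = 0.
Feasibility: ΣzᵢKᵢ = 1.6265, Σzᵢ/Kᵢ = 1.2017 — both > 1, two phases present.
Newton–Raphson from ψ = 0.5:
  ψ = 0.5000: g = 0.15430, g' = -0.6515 → ψ = 0.7368
  ψ = 0.7368: g = 0.00205, g' = -0.6639 → ψ = 0.7399
Converged at ψ = 0.7399.
Compositions from xᵢ = zᵢ/(1+ψ(Kᵢ−1)), yᵢ = Kᵢxᵢ:
  A: x = 0.1621, y = 0.4748
  B: x = 0.2069, y = 0.2703
  C: x = 0.6309, y = 0.2549

ψ = 0.7399, x_A = 0.1621, y_A = 0.4748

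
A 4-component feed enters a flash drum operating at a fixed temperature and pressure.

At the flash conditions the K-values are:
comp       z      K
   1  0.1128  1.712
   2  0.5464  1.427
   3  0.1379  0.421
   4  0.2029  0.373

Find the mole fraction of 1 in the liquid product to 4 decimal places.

x_1 = 0.0896

Newton iteration, ψ⁰ = 0.5:
  ψ = 0.5000: g = -0.04620, g' = -0.3596 → ψ = 0.3715
  ψ = 0.3715: g = -0.00270, g' = -0.3206 → ψ = 0.3631
Converged at ψ = 0.3631.
Compositions from xᵢ = zᵢ/(1+ψ(Kᵢ−1)), yᵢ = Kᵢxᵢ:
  1: x = 0.0896, y = 0.1534
  2: x = 0.4731, y = 0.6751
  3: x = 0.1746, y = 0.0735
  4: x = 0.2627, y = 0.0980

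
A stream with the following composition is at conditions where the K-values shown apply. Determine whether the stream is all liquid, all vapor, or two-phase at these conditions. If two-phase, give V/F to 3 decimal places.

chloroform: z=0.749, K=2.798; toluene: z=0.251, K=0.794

all vapor

ΣzᵢKᵢ = 2.295; Σzᵢ/Kᵢ = 0.584.
Since Σzᵢ/Kᵢ < 1 the mixture is above its dew point — single vapor phase.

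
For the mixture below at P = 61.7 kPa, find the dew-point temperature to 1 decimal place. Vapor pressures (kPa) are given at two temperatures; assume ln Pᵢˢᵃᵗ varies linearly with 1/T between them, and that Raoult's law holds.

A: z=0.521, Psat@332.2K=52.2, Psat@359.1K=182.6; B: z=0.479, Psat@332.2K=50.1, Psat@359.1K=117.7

T = 336.7 K

Dew-point temperature: Σzᵢ·P/Pᵢˢᵃᵗ(T) = 1. Interpolate ln Pᵢˢᵃᵗ = aᵢ + bᵢ/T.
  T = 332.2 K: ΣzᵢP/Pᵢˢᵃᵗ = 1.2057
  T = 359.1 K: ΣzᵢP/Pᵢˢᵃᵗ = 0.4271
  T = 345.6 K: ΣzᵢP/Pᵢˢᵃᵗ = 0.7012
  T = 338.9 K: ΣzᵢP/Pᵢˢᵃᵗ = 0.9134
  T = 335.5 K: ΣzᵢP/Pᵢˢᵃᵗ = 1.0498
  T = 337.2 K: ΣzᵢP/Pᵢˢᵃᵗ = 0.9788
Interpolating between 335.5 K and 337.2 K gives T ≈ 336.7 K.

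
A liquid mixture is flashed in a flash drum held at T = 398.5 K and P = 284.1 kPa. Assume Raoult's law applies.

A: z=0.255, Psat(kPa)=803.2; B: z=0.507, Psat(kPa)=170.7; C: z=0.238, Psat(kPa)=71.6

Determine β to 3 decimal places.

β = 0.089

Raoult's law: Kᵢ = Pᵢˢᵃᵗ/P = Pᵢˢᵃᵗ/284.1.
  K_A = 803.2/284.1 = 2.82717, K_B = 170.7/284.1 = 0.60084, K_C = 71.6/284.1 = 0.25202
Rachford–Rice: g(β) = Σ zᵢ(Kᵢ−1)/(1+β(Kᵢ−1)) = 0.
g(0) = ΣzᵢKᵢ − 1 = 0.086 and g(1) = 1 − Σzᵢ/Kᵢ = -0.878, so a root lies in (0, 1).
Newton iteration, β⁰ = 0.5:
  β = 0.500: g = -0.2937, g' = -0.698 → β = 0.079
  β = 0.079: g = 0.0086, g' = -0.886 → β = 0.089
Converged at β = 0.089.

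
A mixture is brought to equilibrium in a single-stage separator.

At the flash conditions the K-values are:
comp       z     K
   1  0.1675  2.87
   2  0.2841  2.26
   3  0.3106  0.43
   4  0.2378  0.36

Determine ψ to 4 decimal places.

ψ = 0.3774

Rachford–Rice: g(ψ) = Σ zᵢ(Kᵢ−1)/(1+ψ(Kᵢ−1)) = 0.
Feasibility: ΣzᵢKᵢ = 1.3420, Σzᵢ/Kᵢ = 1.5670 — both > 1, two phases present.
Newton iteration, ψ⁰ = 0.37:
  ψ = 0.3700: g = 0.00551, g' = -0.7437 → ψ = 0.3774
Converged at ψ = 0.3774.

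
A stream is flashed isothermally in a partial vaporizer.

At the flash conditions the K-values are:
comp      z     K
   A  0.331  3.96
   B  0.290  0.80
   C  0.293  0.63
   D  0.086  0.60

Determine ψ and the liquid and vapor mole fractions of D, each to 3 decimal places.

Newton–Raphson from ψ = 0.52:
  ψ = 0.520: g = 0.1435, g' = -0.548 → ψ = 0.782
  ψ = 0.782: g = 0.0242, g' = -0.389 → ψ = 0.844
  ψ = 0.844: g = 0.0006, g' = -0.370 → ψ = 0.846
Converged at ψ = 0.846.
Compositions from xᵢ = zᵢ/(1+ψ(Kᵢ−1)), yᵢ = Kᵢxᵢ:
  A: x = 0.094, y = 0.374
  B: x = 0.349, y = 0.279
  C: x = 0.426, y = 0.269
  D: x = 0.130, y = 0.078

ψ = 0.846, x_D = 0.130, y_D = 0.078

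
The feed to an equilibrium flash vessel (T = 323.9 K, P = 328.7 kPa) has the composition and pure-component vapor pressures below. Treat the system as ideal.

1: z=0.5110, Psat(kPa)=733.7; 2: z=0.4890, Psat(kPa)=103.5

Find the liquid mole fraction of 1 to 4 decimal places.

x_1 = 0.3573

Raoult's law: Kᵢ = Pᵢˢᵃᵗ/P = Pᵢˢᵃᵗ/328.7.
  K_1 = 733.7/328.7 = 2.232127, K_2 = 103.5/328.7 = 0.314877
Binary case is linear: z₁(K₁−1)(1+β(K₂−1)) + z₂(K₂−1)(1+β(K₁−1)) = 0
⇒ β = [z₁(K₁−1)+z₂(K₂−1)] / [−(K₁−1)(K₂−1)] = 0.29459/0.84416 = 0.3490
Compositions from xᵢ = zᵢ/(1+β(Kᵢ−1)), yᵢ = Kᵢxᵢ:
  1: x = 0.3573, y = 0.7976
  2: x = 0.6427, y = 0.2024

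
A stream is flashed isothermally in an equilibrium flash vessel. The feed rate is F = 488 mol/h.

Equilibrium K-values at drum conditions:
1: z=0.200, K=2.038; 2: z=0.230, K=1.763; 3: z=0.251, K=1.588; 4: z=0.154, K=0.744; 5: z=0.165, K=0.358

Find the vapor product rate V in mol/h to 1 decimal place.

Material balance + equilibrium reduce to Σ zᵢ(Kᵢ−1)/(1+β(Kᵢ−1)) = 0.
Feasibility: ΣzᵢKᵢ = 1.385, Σzᵢ/Kᵢ = 1.055 — both > 1, two phases present.
Newton–Raphson from β = 0.47:
  β = 0.470: g = 0.1878, g' = -0.376 → β = 0.970
  β = 0.970: g = -0.0349, g' = -0.628 → β = 0.914
  β = 0.914: g = -0.0021, g' = -0.556 → β = 0.911
Converged at β = 0.911.
Then V = β·F = 0.9106·488 = 444.3 mol/h and L = F − V = 43.7 mol/h.

V = 444.3 mol/h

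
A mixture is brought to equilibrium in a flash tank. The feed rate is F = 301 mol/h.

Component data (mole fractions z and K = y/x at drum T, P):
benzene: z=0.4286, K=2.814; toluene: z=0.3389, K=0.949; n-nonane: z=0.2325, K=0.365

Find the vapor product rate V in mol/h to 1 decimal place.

Let ψ = V/F and solve Σ zᵢ(Kᵢ−1)/(1+ψ(Kᵢ−1)) = 0.
g(0) = ΣzᵢKᵢ − 1 = 0.6126 and g(1) = 1 − Σzᵢ/Kᵢ = -0.1464, so a root lies in (0, 1).
Newton iteration, ψ⁰ = 0.5:
  ψ = 0.5000: g = 0.17364, g' = -0.5900 → ψ = 0.7943
  ψ = 0.7943: g = 0.00262, g' = -0.6193 → ψ = 0.7985
Converged at ψ = 0.7985.
Then V = ψ·F = 0.7985·301 = 240.4 mol/h and L = F − V = 60.6 mol/h.

V = 240.4 mol/h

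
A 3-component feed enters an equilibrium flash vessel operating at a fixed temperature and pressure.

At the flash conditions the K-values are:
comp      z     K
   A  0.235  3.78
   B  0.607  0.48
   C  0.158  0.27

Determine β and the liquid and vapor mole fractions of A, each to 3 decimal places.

β = 0.141, x_A = 0.169, y_A = 0.638

Rachford–Rice: g(β) = Σ zᵢ(Kᵢ−1)/(1+β(Kᵢ−1)) = 0.
Feasibility: ΣzᵢKᵢ = 1.222, Σzᵢ/Kᵢ = 1.912 — both > 1, two phases present.
Iterate (Newton) starting at β = 0.48:
  β = 0.480: g = -0.3183, g' = -0.824 → β = 0.094
  β = 0.094: g = 0.0625, g' = -1.421 → β = 0.138
  β = 0.138: g = 0.0041, g' = -1.244 → β = 0.141
Converged at β = 0.141.
Compositions from xᵢ = zᵢ/(1+β(Kᵢ−1)), yᵢ = Kᵢxᵢ:
  A: x = 0.169, y = 0.638
  B: x = 0.655, y = 0.314
  C: x = 0.176, y = 0.048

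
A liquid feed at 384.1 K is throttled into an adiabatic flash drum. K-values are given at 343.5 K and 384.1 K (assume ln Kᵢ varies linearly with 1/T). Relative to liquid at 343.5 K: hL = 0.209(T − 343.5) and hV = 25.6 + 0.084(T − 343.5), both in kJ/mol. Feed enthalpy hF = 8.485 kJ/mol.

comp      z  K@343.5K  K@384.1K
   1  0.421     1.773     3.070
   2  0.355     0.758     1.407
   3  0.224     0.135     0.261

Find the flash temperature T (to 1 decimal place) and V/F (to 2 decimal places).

Adiabatic flash: solve Rachford–Rice at each trial T, then check hF = ψ·hV(T) + (1−ψ)·hL(T).
  T = 343.5 K: K = (1.773, 0.758, 0.135), RR gives ψ = 0.104, H_out = 2.673 kJ/mol
  T = 384.1 K: K = (3.070, 1.407, 0.261), RR gives ψ = 0.830, H_out = 25.530 kJ/mol
  T = 363.8 K: K = (2.369, 1.051, 0.191), RR gives ψ = 0.577, H_out = 17.543 kJ/mol
  T = 353.6 K: K = (2.057, 0.896, 0.161), RR gives ψ = 0.385, H_out = 11.491 kJ/mol
  T = 348.6 K: K = (1.913, 0.826, 0.148), RR gives ψ = 0.261, H_out = 7.588 kJ/mol
  T = 351.1 K: K = (1.984, 0.860, 0.155), RR gives ψ = 0.326, H_out = 9.636 kJ/mol
  T = 349.9 K: K = (1.950, 0.844, 0.151), RR gives ψ = 0.296, H_out = 8.678 kJ/mol
Linear interpolation between T = 348.6 (H_out = 7.588) and T = 349.9 (H_out = 8.678) on hF = 8.485 gives T ≈ 349.7 K, at which ψ = 0.29.

T = 349.7 K, V/F = 0.29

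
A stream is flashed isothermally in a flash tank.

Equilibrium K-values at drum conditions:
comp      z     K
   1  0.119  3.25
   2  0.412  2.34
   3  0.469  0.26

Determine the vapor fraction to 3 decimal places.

Let ψ = V/F and solve Σ zᵢ(Kᵢ−1)/(1+ψ(Kᵢ−1)) = 0.
g(0) = ΣzᵢKᵢ − 1 = 0.473 and g(1) = 1 − Σzᵢ/Kᵢ = -1.017, so a root lies in (0, 1).
Newton–Raphson from ψ = 0.5:
  ψ = 0.500: g = -0.0943, g' = -1.046 → ψ = 0.410
  ψ = 0.410: g = -0.0025, g' = -1.000 → ψ = 0.407
Converged at ψ = 0.407.

ψ = 0.407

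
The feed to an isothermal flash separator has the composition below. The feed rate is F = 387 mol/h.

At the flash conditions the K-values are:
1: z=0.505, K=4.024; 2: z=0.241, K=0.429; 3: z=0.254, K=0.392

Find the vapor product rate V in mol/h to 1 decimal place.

Rachford–Rice: g(V/F) = Σ zᵢ(Kᵢ−1)/(1+V/F(Kᵢ−1)) = 0.
g(0) = ΣzᵢKᵢ − 1 = 1.235 and g(1) = 1 − Σzᵢ/Kᵢ = -0.335, so a root lies in (0, 1).
Newton–Raphson from V/F = 0.68:
  V/F = 0.680: g = 0.0114, g' = -0.977 → V/F = 0.692
Converged at V/F = 0.692.
Then V = V/F·F = 0.6917·387 = 267.7 mol/h and L = F − V = 119.3 mol/h.

V = 267.7 mol/h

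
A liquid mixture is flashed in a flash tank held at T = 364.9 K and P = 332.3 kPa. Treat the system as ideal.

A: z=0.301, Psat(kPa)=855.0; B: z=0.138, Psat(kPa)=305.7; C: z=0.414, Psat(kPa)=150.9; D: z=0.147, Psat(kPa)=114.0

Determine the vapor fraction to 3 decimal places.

Raoult's law: Kᵢ = Pᵢˢᵃᵗ/P = Pᵢˢᵃᵗ/332.3.
  K_A = 855.0/332.3 = 2.57298, K_B = 305.7/332.3 = 0.91995, K_C = 150.9/332.3 = 0.45411, K_D = 114.0/332.3 = 0.34306
Material balance + equilibrium reduce to Σ zᵢ(Kᵢ−1)/(1+ψ(Kᵢ−1)) = 0.
g(0) = ΣzᵢKᵢ − 1 = 0.140 and g(1) = 1 − Σzᵢ/Kᵢ = -0.607, so a root lies in (0, 1).
Newton iteration, ψ⁰ = 0.5:
  ψ = 0.500: g = -0.2011, g' = -0.608 → ψ = 0.169
  ψ = 0.169: g = 0.0050, g' = -0.695 → ψ = 0.177
Converged at ψ = 0.177.

ψ = 0.177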